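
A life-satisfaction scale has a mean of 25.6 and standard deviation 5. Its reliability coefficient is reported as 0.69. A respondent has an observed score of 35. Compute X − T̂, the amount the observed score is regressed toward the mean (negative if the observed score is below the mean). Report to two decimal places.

2.91

Weight the observed score by reliability and the mean by (1 − reliability): T̂ = 0.69·35 + 0.31·25.6 = 24.15 + 7.936 = 32.0860.
X − T̂ = 35 − 32.086 = 2.914 → 2.91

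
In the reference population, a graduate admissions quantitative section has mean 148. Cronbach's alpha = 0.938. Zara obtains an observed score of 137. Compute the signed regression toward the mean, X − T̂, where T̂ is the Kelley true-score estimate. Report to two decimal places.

Regress the observed score toward the mean by the unreliability: T̂ = 0.938·137 + 0.062·148 = 128.506 + 9.176 = 137.6820.
X − T̂ = 137 − 137.682 = -0.682 → -0.68

-0.68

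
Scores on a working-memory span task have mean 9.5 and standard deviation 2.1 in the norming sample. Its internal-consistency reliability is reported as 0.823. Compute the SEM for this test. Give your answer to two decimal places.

0.88

SEM = SD · √(1 − ρ) = 2.1 × √0.177 = 2.1 × 0.4207 = 0.883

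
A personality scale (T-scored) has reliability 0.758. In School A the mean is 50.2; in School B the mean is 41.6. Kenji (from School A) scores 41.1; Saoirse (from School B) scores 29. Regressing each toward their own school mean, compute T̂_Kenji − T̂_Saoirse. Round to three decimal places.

T̂_Kenji = 0.758(41.1) + 0.242(50.2) = 43.30220
T̂_Saoirse = 0.758(29) + 0.242(41.6) = 32.04920
Difference = 43.30220 − 32.04920 = 11.25300

11.253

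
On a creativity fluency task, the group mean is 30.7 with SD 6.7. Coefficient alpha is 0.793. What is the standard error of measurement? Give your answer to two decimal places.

3.05

SEM = SD · √(1 − ρ) = 6.7 × √0.207 = 6.7 × 0.4550 = 3.048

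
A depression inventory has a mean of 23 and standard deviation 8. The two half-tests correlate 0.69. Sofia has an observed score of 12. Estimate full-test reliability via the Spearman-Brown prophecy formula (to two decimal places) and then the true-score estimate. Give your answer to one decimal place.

14.0

Spearman-Brown: ρ = 2r/(1 + r) = 2(0.69)/(1 + 0.69) = 1.380/1.69 = 0.8166 → 0.82
T̂ = ρX + (1 − ρ)μ
  = 0.82 × 12 + 0.18 × 23
  = 9.84 + 4.14
  = 13.98
  ≈ 14.0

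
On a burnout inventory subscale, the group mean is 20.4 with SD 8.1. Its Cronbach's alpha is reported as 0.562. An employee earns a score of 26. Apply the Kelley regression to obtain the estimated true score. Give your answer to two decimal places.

Weight the observed score by reliability and the mean by (1 − reliability): T̂ = 0.562·26 + 0.438·20.4 = 14.612 + 8.9352 = 23.547.

23.55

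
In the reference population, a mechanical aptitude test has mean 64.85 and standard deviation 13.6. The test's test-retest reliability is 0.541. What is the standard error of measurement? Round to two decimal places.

SEM = SD · √(1 − ρ) = 13.6 × √0.459 = 13.6 × 0.6775 = 9.214

9.21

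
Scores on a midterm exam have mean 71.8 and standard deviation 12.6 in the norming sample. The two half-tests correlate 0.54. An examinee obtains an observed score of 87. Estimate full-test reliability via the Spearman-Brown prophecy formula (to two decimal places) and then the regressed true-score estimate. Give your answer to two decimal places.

Spearman-Brown: ρ = 2r/(1 + r) = 2(0.54)/(1 + 0.54) = 1.080/1.54 = 0.7013 → 0.70
T̂ = 0.70(87) + 0.30(71.8) = 60.90 + 21.540 = 82.440 → 82.44

82.44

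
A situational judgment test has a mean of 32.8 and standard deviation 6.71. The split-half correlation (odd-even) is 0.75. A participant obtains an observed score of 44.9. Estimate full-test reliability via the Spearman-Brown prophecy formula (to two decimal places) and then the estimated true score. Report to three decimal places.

Spearman-Brown: ρ = 2r/(1 + r) = 2(0.75)/(1 + 0.75) = 1.500/1.75 = 0.8571 → 0.86
T̂ = 0.86(44.9) + 0.14(32.8) = 38.614 + 4.592 = 43.2060 → 43.206

43.206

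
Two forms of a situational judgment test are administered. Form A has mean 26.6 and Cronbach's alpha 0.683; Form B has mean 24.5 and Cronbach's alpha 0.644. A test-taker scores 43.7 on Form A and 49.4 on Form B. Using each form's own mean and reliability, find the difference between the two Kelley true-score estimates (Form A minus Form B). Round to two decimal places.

T̂_A = 0.683(43.7) + 0.317(26.6) = 38.2793
T̂_B = 0.644(49.4) + 0.356(24.5) = 40.5356
T̂_A − T̂_B = -2.2563

-2.26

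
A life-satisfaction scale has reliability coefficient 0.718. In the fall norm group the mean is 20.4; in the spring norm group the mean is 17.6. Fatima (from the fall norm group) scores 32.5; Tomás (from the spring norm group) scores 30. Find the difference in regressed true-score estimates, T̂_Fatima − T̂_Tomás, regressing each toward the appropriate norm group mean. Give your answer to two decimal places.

2.58

T̂_Fatima = 0.718(32.5) + 0.282(20.4) = 29.0878
T̂_Tomás = 0.718(30) + 0.282(17.6) = 26.5032
Difference = 29.0878 − 26.5032 = 2.5846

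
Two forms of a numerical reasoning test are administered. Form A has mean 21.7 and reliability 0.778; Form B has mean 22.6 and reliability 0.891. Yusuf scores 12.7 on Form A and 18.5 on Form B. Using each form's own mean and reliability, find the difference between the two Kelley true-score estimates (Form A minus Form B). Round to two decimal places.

T̂_A = 0.778(12.7) + 0.222(21.7) = 14.6980
T̂_B = 0.891(18.5) + 0.109(22.6) = 18.9469
T̂_A − T̂_B = -4.2489

-4.25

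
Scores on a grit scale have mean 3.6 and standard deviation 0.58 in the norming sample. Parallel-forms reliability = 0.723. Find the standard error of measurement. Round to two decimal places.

0.31

SEM = SD · √(1 − ρ) = 0.58 × √0.277 = 0.58 × 0.5263 = 0.305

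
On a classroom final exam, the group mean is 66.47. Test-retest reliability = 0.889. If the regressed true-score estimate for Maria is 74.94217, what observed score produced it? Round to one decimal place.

76.0

T̂ = ρX + (1 − ρ)μ  ⇒  X = (T̂ − (1 − ρ)μ) / ρ
X = (74.94217 − 0.111 × 66.47) / 0.889 = (74.94217 − 7.37817) / 0.889 = 67.56400 / 0.889 = 76.000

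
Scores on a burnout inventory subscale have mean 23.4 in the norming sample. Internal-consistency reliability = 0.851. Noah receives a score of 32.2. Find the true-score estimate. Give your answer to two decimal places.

30.89

T̂ = 0.851(32.2) + 0.149(23.4) = 27.4022 + 3.4866 = 30.889 → 30.89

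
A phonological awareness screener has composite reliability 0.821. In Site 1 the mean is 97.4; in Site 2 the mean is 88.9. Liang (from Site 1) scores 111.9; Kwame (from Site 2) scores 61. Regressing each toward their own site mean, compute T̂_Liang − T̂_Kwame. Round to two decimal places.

43.31

T̂_Liang = 0.821(111.9) + 0.179(97.4) = 109.3045
T̂_Kwame = 0.821(61) + 0.179(88.9) = 65.9941
Difference = 109.3045 − 65.9941 = 43.3104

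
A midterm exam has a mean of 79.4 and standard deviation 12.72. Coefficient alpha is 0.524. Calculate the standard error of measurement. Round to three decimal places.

8.776

SEM = SD · √(1 − ρ) = 12.72 × √0.476 = 12.72 × 0.6899 = 8.7759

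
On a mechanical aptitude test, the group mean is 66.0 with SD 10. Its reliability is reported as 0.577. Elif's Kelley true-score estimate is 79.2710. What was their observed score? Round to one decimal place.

89.0

T̂ = ρX + (1 − ρ)μ  ⇒  X = (T̂ − (1 − ρ)μ) / ρ
X = (79.2710 − 0.423 × 66.0) / 0.577 = (79.2710 − 27.9180) / 0.577 = 51.3530 / 0.577 = 89.000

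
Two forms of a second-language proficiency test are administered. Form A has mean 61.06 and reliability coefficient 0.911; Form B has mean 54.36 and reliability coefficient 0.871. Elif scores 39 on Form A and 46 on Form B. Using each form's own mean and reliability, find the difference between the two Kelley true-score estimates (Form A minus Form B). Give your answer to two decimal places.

-6.12

T̂_A = 0.911(39) + 0.089(61.06) = 40.9633
T̂_B = 0.871(46) + 0.129(54.36) = 47.0784
T̂_A − T̂_B = -6.1151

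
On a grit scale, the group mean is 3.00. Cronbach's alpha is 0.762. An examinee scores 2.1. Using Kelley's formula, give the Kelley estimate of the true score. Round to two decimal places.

T̂ = ρX + (1 − ρ)μ
  = 0.762 × 2.1 + 0.238 × 3.00
  = 1.6002 + 0.71400
  = 2.314
  ≈ 2.31

2.31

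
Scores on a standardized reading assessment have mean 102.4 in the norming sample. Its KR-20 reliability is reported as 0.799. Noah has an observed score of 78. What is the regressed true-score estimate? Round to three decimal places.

Weight the observed score by reliability and the mean by (1 − reliability): T̂ = 0.799·78 + 0.201·102.4 = 62.322 + 20.5824 = 82.9044.

82.904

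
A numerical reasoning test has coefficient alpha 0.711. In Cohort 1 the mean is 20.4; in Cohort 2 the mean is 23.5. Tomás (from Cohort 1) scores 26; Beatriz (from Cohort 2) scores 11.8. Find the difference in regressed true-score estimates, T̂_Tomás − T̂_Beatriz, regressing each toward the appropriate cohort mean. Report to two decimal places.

9.20

T̂_Tomás = 0.711(26) + 0.289(20.4) = 24.3816
T̂_Beatriz = 0.711(11.8) + 0.289(23.5) = 15.1813
Difference = 24.3816 − 15.1813 = 9.2003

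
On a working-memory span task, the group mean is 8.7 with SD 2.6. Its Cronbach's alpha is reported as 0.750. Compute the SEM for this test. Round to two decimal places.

1.30

SEM = SD · √(1 − ρ) = 2.6 × √0.250 = 2.6 × 0.5000 = 1.300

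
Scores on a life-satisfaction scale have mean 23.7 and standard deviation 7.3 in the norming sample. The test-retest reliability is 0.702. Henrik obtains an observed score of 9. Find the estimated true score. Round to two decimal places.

13.38

T̂ = 0.702(9) + 0.298(23.7) = 6.318 + 7.0626 = 13.381 → 13.38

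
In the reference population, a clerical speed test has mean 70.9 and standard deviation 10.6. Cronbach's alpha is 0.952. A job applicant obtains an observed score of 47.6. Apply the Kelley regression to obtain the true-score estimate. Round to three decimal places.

48.718

T̂ = 0.952(47.6) + 0.048(70.9) = 45.3152 + 3.4032 = 48.7184 → 48.718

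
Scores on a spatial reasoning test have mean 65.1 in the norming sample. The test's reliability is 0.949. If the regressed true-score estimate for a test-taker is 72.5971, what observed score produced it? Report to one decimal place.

T̂ = ρX + (1 − ρ)μ  ⇒  X = (T̂ − (1 − ρ)μ) / ρ
X = (72.5971 − 0.051 × 65.1) / 0.949 = (72.5971 − 3.3201) / 0.949 = 69.2770 / 0.949 = 73.000

73.0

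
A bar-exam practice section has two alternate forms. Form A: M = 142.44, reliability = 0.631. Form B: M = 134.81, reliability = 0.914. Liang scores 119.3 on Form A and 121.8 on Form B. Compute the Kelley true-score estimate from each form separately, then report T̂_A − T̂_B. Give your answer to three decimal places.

4.920

T̂_A = 0.631(119.3) + 0.369(142.44) = 127.83866
T̂_B = 0.914(121.8) + 0.086(134.81) = 122.91886
T̂_A − T̂_B = 4.91980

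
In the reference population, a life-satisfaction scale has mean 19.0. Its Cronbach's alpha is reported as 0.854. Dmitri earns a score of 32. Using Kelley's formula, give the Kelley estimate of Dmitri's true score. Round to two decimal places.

30.10

Regress the observed score toward the mean by the unreliability: T̂ = 0.854·32 + 0.146·19.0 = 27.328 + 2.7740 = 30.102.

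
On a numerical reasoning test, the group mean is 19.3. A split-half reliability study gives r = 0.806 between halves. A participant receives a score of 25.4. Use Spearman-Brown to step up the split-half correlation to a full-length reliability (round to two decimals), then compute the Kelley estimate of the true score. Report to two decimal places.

24.73

Spearman-Brown: ρ = 2r/(1 + r) = 2(0.806)/(1 + 0.806) = 1.6120/1.806 = 0.8926 → 0.89
T̂ = 0.89(25.4) + 0.11(19.3) = 22.606 + 2.123 = 24.729 → 24.73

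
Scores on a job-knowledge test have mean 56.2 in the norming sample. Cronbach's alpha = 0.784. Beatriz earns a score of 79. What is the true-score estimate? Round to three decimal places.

74.075

T̂ = 0.784(79) + 0.216(56.2) = 61.936 + 12.1392 = 74.0752 → 74.075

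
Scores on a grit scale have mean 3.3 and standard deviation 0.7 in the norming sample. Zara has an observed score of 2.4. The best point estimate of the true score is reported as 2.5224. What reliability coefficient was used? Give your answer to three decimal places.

T̂ = ρX + (1 − ρ)μ  ⇒  T̂ − μ = ρ(X − μ)
ρ = (T̂ − μ)/(X − μ) = (2.5224 − 3.3) / (2.4 − 3.3) = -0.7776 / -0.9 = 0.86400

0.864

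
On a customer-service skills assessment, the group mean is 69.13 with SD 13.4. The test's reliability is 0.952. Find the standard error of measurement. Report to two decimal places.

SEM = SD · √(1 − ρ) = 13.4 × √0.048 = 13.4 × 0.2191 = 2.936

2.94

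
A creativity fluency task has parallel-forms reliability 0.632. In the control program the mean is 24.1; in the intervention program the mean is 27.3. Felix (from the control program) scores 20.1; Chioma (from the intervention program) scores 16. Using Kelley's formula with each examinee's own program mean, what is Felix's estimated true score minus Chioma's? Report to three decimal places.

1.414

T̂_Felix = 0.632(20.1) + 0.368(24.1) = 21.57200
T̂_Chioma = 0.632(16) + 0.368(27.3) = 20.15840
Difference = 21.57200 − 20.15840 = 1.41360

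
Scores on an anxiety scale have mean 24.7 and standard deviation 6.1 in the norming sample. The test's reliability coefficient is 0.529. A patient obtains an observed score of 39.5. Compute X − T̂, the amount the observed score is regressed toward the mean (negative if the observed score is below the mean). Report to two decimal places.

6.97

T̂ = ρX + (1 − ρ)μ
  = 0.529 × 39.5 + 0.471 × 24.7
  = 20.8955 + 11.6337
  = 32.5292
  ≈ 32.529
X − T̂ = 39.5 − 32.529 = 6.971 → 6.97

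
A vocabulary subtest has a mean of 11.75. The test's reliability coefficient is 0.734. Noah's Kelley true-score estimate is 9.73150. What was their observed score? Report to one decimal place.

9.0

T̂ = ρX + (1 − ρ)μ  ⇒  X = (T̂ − (1 − ρ)μ) / ρ
X = (9.73150 − 0.266 × 11.75) / 0.734 = (9.73150 − 3.12550) / 0.734 = 6.60600 / 0.734 = 9.000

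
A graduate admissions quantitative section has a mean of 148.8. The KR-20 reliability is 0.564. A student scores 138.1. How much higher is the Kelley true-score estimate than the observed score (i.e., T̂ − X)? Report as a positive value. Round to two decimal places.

4.67

Kelley's formula gives T̂ = 0.564·138.1 + 0.436·148.8 = 77.8884 + 64.8768 = 142.7652.
T̂ − X = 142.765 − 138.1 = 4.665 → 4.67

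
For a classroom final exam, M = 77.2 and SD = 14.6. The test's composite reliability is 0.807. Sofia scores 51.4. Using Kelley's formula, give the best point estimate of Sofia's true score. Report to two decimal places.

56.38

T̂ = ρX + (1 − ρ)μ
  = 0.807 × 51.4 + 0.193 × 77.2
  = 41.4798 + 14.8996
  = 56.379
  ≈ 56.38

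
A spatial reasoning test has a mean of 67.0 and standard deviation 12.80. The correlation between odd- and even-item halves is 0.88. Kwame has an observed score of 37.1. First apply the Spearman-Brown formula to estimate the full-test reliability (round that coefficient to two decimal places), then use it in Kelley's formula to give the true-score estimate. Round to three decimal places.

38.894

Spearman-Brown: ρ = 2r/(1 + r) = 2(0.88)/(1 + 0.88) = 1.760/1.88 = 0.9362 → 0.94
Regress the observed score toward the mean by the unreliability: T̂ = 0.94·37.1 + 0.06·67.0 = 34.874 + 4.020 = 38.8940.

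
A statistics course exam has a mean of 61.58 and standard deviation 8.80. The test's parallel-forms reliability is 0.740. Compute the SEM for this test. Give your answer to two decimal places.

4.49

SEM = SD · √(1 − ρ) = 8.80 × √0.260 = 8.80 × 0.5099 = 4.487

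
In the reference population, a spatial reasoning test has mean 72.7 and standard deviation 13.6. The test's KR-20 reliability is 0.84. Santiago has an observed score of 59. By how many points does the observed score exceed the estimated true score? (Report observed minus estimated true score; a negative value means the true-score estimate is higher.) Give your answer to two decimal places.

-2.19

Kelley's formula gives T̂ = 0.84·59 + 0.16·72.7 = 49.56 + 11.632 = 61.1920.
X − T̂ = 59 − 61.192 = -2.192 → -2.19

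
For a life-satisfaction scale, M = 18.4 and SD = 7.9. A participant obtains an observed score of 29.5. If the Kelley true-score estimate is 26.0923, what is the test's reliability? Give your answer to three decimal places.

T̂ = ρX + (1 − ρ)μ  ⇒  T̂ − μ = ρ(X − μ)
ρ = (T̂ − μ)/(X − μ) = (26.0923 − 18.4) / (29.5 − 18.4) = 7.6923 / 11.1 = 0.69300

0.693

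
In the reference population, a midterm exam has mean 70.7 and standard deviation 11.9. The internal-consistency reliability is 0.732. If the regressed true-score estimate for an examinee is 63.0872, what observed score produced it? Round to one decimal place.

60.3

T̂ = ρX + (1 − ρ)μ  ⇒  X = (T̂ − (1 − ρ)μ) / ρ
X = (63.0872 − 0.268 × 70.7) / 0.732 = (63.0872 − 18.9476) / 0.732 = 44.1396 / 0.732 = 60.300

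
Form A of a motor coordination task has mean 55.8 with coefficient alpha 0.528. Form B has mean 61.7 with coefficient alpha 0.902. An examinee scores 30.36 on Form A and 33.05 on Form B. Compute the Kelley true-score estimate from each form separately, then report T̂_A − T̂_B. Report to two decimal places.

T̂_A = 0.528(30.36) + 0.472(55.8) = 42.3677
T̂_B = 0.902(33.05) + 0.098(61.7) = 35.8577
T̂_A − T̂_B = 6.5100

6.51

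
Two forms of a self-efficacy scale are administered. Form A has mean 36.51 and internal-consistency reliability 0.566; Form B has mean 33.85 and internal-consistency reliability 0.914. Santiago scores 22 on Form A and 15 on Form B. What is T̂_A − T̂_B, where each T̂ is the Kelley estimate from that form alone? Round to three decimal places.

T̂_A = 0.566(22) + 0.434(36.51) = 28.29734
T̂_B = 0.914(15) + 0.086(33.85) = 16.62110
T̂_A − T̂_B = 11.67624

11.676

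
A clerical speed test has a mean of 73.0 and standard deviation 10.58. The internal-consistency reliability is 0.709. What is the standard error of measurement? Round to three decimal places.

5.707

SEM = SD · √(1 − ρ) = 10.58 × √0.291 = 10.58 × 0.5394 = 5.7073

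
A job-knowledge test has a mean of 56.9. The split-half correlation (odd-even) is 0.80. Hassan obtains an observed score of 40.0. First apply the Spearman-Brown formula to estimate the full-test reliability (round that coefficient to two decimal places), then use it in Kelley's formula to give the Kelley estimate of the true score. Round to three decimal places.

41.859

Spearman-Brown: ρ = 2r/(1 + r) = 2(0.80)/(1 + 0.80) = 1.600/1.80 = 0.8889 → 0.89
T̂ = ρX + (1 − ρ)μ
  = 0.89 × 40.0 + 0.11 × 56.9
  = 35.600 + 6.259
  = 41.8590
  ≈ 41.859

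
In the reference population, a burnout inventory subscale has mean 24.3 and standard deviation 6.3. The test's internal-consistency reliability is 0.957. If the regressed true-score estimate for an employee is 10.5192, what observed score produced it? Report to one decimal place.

9.9

T̂ = ρX + (1 − ρ)μ  ⇒  X = (T̂ − (1 − ρ)μ) / ρ
X = (10.5192 − 0.043 × 24.3) / 0.957 = (10.5192 − 1.0449) / 0.957 = 9.4743 / 0.957 = 9.900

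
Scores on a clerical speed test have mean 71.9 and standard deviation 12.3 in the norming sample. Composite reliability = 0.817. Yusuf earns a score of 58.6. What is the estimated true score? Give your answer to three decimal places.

61.034

Weight the observed score by reliability and the mean by (1 − reliability): T̂ = 0.817·58.6 + 0.183·71.9 = 47.8762 + 13.1577 = 61.0339.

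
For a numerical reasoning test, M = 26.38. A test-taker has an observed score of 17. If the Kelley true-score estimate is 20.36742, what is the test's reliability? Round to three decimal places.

0.641

T̂ = ρX + (1 − ρ)μ  ⇒  T̂ − μ = ρ(X − μ)
ρ = (T̂ − μ)/(X − μ) = (20.36742 − 26.38) / (17 − 26.38) = -6.01258 / -9.38 = 0.64100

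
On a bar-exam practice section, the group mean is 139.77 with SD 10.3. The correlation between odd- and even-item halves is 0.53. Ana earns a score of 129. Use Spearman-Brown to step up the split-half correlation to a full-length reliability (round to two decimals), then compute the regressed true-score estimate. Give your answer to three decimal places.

132.339

Spearman-Brown: ρ = 2r/(1 + r) = 2(0.53)/(1 + 0.53) = 1.060/1.53 = 0.6928 → 0.69
T̂ = ρX + (1 − ρ)μ
  = 0.69 × 129 + 0.31 × 139.77
  = 89.01 + 43.3287
  = 132.3387
  ≈ 132.339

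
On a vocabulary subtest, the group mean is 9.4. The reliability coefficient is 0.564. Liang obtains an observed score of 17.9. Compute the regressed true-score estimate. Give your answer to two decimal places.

T̂ = ρX + (1 − ρ)μ
  = 0.564 × 17.9 + 0.436 × 9.4
  = 10.0956 + 4.0984
  = 14.194
  ≈ 14.19

14.19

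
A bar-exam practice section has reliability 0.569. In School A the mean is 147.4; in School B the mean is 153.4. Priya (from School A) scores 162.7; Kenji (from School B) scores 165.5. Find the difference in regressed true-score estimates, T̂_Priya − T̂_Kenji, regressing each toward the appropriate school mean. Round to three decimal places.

T̂_Priya = 0.569(162.7) + 0.431(147.4) = 156.10570
T̂_Kenji = 0.569(165.5) + 0.431(153.4) = 160.28490
Difference = 156.10570 − 160.28490 = -4.17920

-4.179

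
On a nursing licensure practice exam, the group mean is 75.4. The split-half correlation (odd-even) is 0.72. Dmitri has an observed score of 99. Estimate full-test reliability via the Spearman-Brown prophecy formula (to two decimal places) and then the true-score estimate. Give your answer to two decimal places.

95.22

Spearman-Brown: ρ = 2r/(1 + r) = 2(0.72)/(1 + 0.72) = 1.440/1.72 = 0.8372 → 0.84
T̂ = 0.84(99) + 0.16(75.4) = 83.16 + 12.064 = 95.224 → 95.22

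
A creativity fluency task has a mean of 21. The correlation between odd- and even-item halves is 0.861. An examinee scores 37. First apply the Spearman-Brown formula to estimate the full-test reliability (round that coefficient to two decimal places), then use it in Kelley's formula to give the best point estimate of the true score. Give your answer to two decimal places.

35.88

Spearman-Brown: ρ = 2r/(1 + r) = 2(0.861)/(1 + 0.861) = 1.7220/1.861 = 0.9253 → 0.93
T̂ = ρX + (1 − ρ)μ
  = 0.93 × 37 + 0.07 × 21
  = 34.41 + 1.47
  = 35.880
  ≈ 35.88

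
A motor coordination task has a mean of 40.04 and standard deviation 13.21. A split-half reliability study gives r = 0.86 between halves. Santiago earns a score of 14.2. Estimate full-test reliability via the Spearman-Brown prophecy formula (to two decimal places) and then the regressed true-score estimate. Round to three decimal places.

Spearman-Brown: ρ = 2r/(1 + r) = 2(0.86)/(1 + 0.86) = 1.720/1.86 = 0.9247 → 0.92
T̂ = 0.92(14.2) + 0.08(40.04) = 13.064 + 3.2032 = 16.2672 → 16.267

16.267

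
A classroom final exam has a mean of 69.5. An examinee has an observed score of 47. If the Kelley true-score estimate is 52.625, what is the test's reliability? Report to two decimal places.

0.75

T̂ = ρX + (1 − ρ)μ  ⇒  T̂ − μ = ρ(X − μ)
ρ = (T̂ − μ)/(X − μ) = (52.625 − 69.5) / (47 − 69.5) = -16.875 / -22.5 = 0.7500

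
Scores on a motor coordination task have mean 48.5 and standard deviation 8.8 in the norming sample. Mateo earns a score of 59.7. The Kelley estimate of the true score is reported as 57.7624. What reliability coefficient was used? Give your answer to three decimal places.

T̂ = ρX + (1 − ρ)μ  ⇒  T̂ − μ = ρ(X − μ)
ρ = (T̂ − μ)/(X − μ) = (57.7624 − 48.5) / (59.7 − 48.5) = 9.2624 / 11.2 = 0.82700

0.827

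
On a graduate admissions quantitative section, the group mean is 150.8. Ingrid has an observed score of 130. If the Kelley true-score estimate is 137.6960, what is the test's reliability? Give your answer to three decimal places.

0.630

T̂ = ρX + (1 − ρ)μ  ⇒  T̂ − μ = ρ(X − μ)
ρ = (T̂ − μ)/(X − μ) = (137.6960 − 150.8) / (130 − 150.8) = -13.1040 / -20.8 = 0.63000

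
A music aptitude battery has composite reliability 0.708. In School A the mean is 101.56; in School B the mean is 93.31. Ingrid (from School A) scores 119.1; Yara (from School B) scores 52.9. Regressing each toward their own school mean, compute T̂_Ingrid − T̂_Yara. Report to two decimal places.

49.28

T̂_Ingrid = 0.708(119.1) + 0.292(101.56) = 113.9783
T̂_Yara = 0.708(52.9) + 0.292(93.31) = 64.6997
Difference = 113.9783 − 64.6997 = 49.2786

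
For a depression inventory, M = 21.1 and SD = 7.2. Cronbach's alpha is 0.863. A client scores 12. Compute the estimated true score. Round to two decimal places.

T̂ = 0.863(12) + 0.137(21.1) = 10.356 + 2.8907 = 13.247 → 13.25

13.25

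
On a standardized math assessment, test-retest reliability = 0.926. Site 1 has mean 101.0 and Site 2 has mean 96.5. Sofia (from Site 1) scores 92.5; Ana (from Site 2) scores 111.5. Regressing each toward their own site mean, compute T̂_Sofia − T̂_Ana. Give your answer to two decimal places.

-17.26

T̂_Sofia = 0.926(92.5) + 0.074(101.0) = 93.1290
T̂_Ana = 0.926(111.5) + 0.074(96.5) = 110.3900
Difference = 93.1290 − 110.3900 = -17.2610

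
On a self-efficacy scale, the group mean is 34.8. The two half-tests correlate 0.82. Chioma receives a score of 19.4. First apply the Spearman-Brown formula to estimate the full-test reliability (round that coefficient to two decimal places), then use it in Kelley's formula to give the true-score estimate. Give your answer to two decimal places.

Spearman-Brown: ρ = 2r/(1 + r) = 2(0.82)/(1 + 0.82) = 1.640/1.82 = 0.9011 → 0.90
T̂ = ρX + (1 − ρ)μ
  = 0.90 × 19.4 + 0.10 × 34.8
  = 17.460 + 3.480
  = 20.940
  ≈ 20.94

20.94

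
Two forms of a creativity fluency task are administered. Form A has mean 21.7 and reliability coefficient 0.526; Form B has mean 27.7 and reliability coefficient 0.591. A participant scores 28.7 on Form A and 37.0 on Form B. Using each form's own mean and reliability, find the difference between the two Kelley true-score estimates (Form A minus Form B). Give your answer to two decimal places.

-7.81

T̂_A = 0.526(28.7) + 0.474(21.7) = 25.3820
T̂_B = 0.591(37.0) + 0.409(27.7) = 33.1963
T̂_A − T̂_B = -7.8143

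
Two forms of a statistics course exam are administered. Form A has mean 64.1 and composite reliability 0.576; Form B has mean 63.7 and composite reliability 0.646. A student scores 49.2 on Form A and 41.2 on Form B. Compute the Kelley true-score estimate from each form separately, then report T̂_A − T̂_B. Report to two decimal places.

6.35

T̂_A = 0.576(49.2) + 0.424(64.1) = 55.5176
T̂_B = 0.646(41.2) + 0.354(63.7) = 49.1650
T̂_A − T̂_B = 6.3526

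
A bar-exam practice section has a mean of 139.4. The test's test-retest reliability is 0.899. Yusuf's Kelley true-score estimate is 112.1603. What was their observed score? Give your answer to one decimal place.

T̂ = ρX + (1 − ρ)μ  ⇒  X = (T̂ − (1 − ρ)μ) / ρ
X = (112.1603 − 0.101 × 139.4) / 0.899 = (112.1603 − 14.0794) / 0.899 = 98.0809 / 0.899 = 109.100

109.1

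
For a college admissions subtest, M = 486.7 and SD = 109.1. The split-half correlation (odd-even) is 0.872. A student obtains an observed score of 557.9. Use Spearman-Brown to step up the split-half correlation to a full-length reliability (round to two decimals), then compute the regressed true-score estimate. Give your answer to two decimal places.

552.92

Spearman-Brown: ρ = 2r/(1 + r) = 2(0.872)/(1 + 0.872) = 1.7440/1.872 = 0.9316 → 0.93
Regress the observed score toward the mean by the unreliability: T̂ = 0.93·557.9 + 0.07·486.7 = 518.847 + 34.069 = 552.916.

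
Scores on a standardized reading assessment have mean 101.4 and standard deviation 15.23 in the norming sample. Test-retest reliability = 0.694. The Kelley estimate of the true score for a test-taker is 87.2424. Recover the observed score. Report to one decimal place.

T̂ = ρX + (1 − ρ)μ  ⇒  X = (T̂ − (1 − ρ)μ) / ρ
X = (87.2424 − 0.306 × 101.4) / 0.694 = (87.2424 − 31.0284) / 0.694 = 56.2140 / 0.694 = 81.000

81.0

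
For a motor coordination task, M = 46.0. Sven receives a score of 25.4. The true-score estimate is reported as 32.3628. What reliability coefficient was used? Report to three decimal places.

T̂ = ρX + (1 − ρ)μ  ⇒  T̂ − μ = ρ(X − μ)
ρ = (T̂ − μ)/(X − μ) = (32.3628 − 46.0) / (25.4 − 46.0) = -13.6372 / -20.6 = 0.66200

0.662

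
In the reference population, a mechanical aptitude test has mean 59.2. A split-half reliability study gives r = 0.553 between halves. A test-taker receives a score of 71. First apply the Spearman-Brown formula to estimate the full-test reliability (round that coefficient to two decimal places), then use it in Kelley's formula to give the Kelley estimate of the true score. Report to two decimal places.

67.58

Spearman-Brown: ρ = 2r/(1 + r) = 2(0.553)/(1 + 0.553) = 1.1060/1.553 = 0.7122 → 0.71
T̂ = ρX + (1 − ρ)μ
  = 0.71 × 71 + 0.29 × 59.2
  = 50.41 + 17.168
  = 67.578
  ≈ 67.58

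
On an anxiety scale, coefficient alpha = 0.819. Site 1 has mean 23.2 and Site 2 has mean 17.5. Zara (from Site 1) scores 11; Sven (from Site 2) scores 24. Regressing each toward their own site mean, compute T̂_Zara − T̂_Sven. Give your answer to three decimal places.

T̂_Zara = 0.819(11) + 0.181(23.2) = 13.20820
T̂_Sven = 0.819(24) + 0.181(17.5) = 22.82350
Difference = 13.20820 − 22.82350 = -9.61530

-9.615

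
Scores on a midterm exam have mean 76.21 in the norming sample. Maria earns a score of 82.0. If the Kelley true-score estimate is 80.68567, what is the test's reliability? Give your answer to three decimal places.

T̂ = ρX + (1 − ρ)μ  ⇒  T̂ − μ = ρ(X − μ)
ρ = (T̂ − μ)/(X − μ) = (80.68567 − 76.21) / (82.0 − 76.21) = 4.47567 / 5.79 = 0.77300

0.773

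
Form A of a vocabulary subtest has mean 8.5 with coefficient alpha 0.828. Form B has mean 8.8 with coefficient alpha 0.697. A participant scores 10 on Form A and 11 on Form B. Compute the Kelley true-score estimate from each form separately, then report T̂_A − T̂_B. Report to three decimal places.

T̂_A = 0.828(10) + 0.172(8.5) = 9.74200
T̂_B = 0.697(11) + 0.303(8.8) = 10.33340
T̂_A − T̂_B = -0.59140

-0.591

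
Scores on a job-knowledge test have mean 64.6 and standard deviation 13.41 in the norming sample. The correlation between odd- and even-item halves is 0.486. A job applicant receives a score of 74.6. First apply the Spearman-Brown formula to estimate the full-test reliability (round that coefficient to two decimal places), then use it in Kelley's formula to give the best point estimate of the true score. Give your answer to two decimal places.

71.10

Spearman-Brown: ρ = 2r/(1 + r) = 2(0.486)/(1 + 0.486) = 0.9720/1.486 = 0.6541 → 0.65
T̂ = 0.65(74.6) + 0.35(64.6) = 48.490 + 22.610 = 71.100 → 71.10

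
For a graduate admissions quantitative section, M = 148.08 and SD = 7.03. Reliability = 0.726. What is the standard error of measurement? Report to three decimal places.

SEM = SD · √(1 − ρ) = 7.03 × √0.274 = 7.03 × 0.5235 = 3.6799

3.680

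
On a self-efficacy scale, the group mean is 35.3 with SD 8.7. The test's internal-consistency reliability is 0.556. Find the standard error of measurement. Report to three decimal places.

SEM = SD · √(1 − ρ) = 8.7 × √0.444 = 8.7 × 0.6663 = 5.7971

5.797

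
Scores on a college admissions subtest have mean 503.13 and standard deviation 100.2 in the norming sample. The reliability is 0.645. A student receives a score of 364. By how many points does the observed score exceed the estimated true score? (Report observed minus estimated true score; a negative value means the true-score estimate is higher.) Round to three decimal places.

T̂ = ρX + (1 − ρ)μ
  = 0.645 × 364 + 0.355 × 503.13
  = 234.780 + 178.61115
  = 413.39115
  ≈ 413.3911
X − T̂ = 364 − 413.3911 = -49.3911 → -49.391

-49.391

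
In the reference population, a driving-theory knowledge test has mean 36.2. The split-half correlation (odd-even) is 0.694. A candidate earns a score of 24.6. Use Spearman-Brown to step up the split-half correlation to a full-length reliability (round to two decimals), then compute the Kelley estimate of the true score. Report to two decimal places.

Spearman-Brown: ρ = 2r/(1 + r) = 2(0.694)/(1 + 0.694) = 1.3880/1.694 = 0.8194 → 0.82
T̂ = 0.82(24.6) + 0.18(36.2) = 20.172 + 6.516 = 26.688 → 26.69

26.69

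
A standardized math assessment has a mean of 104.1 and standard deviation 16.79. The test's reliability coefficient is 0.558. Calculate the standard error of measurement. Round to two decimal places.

11.16

SEM = SD · √(1 − ρ) = 16.79 × √0.442 = 16.79 × 0.6648 = 11.163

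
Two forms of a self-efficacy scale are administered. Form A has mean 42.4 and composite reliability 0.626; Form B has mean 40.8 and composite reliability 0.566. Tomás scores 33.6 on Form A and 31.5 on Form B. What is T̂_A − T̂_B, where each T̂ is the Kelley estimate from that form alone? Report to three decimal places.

1.355

T̂_A = 0.626(33.6) + 0.374(42.4) = 36.89120
T̂_B = 0.566(31.5) + 0.434(40.8) = 35.53620
T̂_A − T̂_B = 1.35500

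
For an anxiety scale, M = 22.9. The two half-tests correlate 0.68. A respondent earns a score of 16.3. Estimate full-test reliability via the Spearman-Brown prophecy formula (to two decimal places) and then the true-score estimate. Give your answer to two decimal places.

Spearman-Brown: ρ = 2r/(1 + r) = 2(0.68)/(1 + 0.68) = 1.360/1.68 = 0.8095 → 0.81
T̂ = ρX + (1 − ρ)μ
  = 0.81 × 16.3 + 0.19 × 22.9
  = 13.203 + 4.351
  = 17.554
  ≈ 17.55

17.55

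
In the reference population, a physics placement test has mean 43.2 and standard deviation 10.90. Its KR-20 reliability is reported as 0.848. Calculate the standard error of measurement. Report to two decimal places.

SEM = SD · √(1 − ρ) = 10.90 × √0.152 = 10.90 × 0.3899 = 4.250

4.25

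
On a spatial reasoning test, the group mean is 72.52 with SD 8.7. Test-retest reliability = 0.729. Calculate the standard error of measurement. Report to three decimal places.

4.529

SEM = SD · √(1 − ρ) = 8.7 × √0.271 = 8.7 × 0.5206 = 4.5290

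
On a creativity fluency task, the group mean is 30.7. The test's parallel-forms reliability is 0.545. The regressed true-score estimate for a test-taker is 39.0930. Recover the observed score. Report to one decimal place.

46.1

T̂ = ρX + (1 − ρ)μ  ⇒  X = (T̂ − (1 − ρ)μ) / ρ
X = (39.0930 − 0.455 × 30.7) / 0.545 = (39.0930 − 13.9685) / 0.545 = 25.1245 / 0.545 = 46.100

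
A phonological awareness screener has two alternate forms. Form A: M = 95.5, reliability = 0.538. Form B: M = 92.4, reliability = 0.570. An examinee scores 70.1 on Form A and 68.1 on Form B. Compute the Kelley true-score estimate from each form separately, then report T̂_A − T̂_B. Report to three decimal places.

T̂_A = 0.538(70.1) + 0.462(95.5) = 81.83480
T̂_B = 0.570(68.1) + 0.430(92.4) = 78.54900
T̂_A − T̂_B = 3.28580

3.286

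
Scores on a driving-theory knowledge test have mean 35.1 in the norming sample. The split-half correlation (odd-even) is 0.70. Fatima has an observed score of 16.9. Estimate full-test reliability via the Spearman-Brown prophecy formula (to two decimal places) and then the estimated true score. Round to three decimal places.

Spearman-Brown: ρ = 2r/(1 + r) = 2(0.70)/(1 + 0.70) = 1.400/1.70 = 0.8235 → 0.82
T̂ = 0.82(16.9) + 0.18(35.1) = 13.858 + 6.318 = 20.1760 → 20.176

20.176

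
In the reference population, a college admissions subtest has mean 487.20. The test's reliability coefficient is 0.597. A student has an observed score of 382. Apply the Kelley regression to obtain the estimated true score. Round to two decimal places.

424.40

Kelley's formula gives T̂ = 0.597·382 + 0.403·487.20 = 228.054 + 196.34160 = 424.396.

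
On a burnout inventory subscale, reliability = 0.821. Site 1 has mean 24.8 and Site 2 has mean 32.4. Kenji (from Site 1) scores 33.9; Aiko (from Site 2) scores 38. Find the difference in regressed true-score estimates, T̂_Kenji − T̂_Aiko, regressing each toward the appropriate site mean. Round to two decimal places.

T̂_Kenji = 0.821(33.9) + 0.179(24.8) = 32.2711
T̂_Aiko = 0.821(38) + 0.179(32.4) = 36.9976
Difference = 32.2711 − 36.9976 = -4.7265

-4.73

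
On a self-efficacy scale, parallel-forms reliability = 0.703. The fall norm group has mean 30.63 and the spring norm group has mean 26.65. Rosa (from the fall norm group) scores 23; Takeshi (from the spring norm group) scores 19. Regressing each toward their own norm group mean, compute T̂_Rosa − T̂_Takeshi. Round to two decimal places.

3.99

T̂_Rosa = 0.703(23) + 0.297(30.63) = 25.2661
T̂_Takeshi = 0.703(19) + 0.297(26.65) = 21.2721
Difference = 25.2661 − 21.2721 = 3.9941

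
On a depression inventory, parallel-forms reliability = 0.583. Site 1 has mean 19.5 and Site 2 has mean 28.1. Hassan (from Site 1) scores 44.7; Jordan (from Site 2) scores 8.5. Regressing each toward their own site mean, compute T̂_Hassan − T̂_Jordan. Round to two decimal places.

17.52

T̂_Hassan = 0.583(44.7) + 0.417(19.5) = 34.1916
T̂_Jordan = 0.583(8.5) + 0.417(28.1) = 16.6732
Difference = 34.1916 − 16.6732 = 17.5184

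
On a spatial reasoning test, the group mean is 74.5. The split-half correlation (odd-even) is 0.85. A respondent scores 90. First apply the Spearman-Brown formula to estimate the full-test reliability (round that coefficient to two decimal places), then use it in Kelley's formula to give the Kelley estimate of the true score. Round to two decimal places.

Spearman-Brown: ρ = 2r/(1 + r) = 2(0.85)/(1 + 0.85) = 1.700/1.85 = 0.9189 → 0.92
Kelley's formula gives T̂ = 0.92·90 + 0.08·74.5 = 82.80 + 5.960 = 88.760.

88.76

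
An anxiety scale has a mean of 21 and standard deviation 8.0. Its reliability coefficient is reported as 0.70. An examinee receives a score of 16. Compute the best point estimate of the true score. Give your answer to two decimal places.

17.50

Weight the observed score by reliability and the mean by (1 − reliability): T̂ = 0.70·16 + 0.30·21 = 11.20 + 6.30 = 17.500.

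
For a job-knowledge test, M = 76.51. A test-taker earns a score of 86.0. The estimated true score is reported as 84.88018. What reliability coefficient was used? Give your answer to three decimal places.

0.882

T̂ = ρX + (1 − ρ)μ  ⇒  T̂ − μ = ρ(X − μ)
ρ = (T̂ − μ)/(X − μ) = (84.88018 − 76.51) / (86.0 − 76.51) = 8.37018 / 9.49 = 0.88200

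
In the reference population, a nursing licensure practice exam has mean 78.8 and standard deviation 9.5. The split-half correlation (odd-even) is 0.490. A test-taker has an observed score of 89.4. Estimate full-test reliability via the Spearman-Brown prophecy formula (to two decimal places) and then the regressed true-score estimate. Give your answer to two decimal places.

85.80

Spearman-Brown: ρ = 2r/(1 + r) = 2(0.490)/(1 + 0.490) = 0.9800/1.490 = 0.6577 → 0.66
T̂ = ρX + (1 − ρ)μ
  = 0.66 × 89.4 + 0.34 × 78.8
  = 59.004 + 26.792
  = 85.796
  ≈ 85.80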